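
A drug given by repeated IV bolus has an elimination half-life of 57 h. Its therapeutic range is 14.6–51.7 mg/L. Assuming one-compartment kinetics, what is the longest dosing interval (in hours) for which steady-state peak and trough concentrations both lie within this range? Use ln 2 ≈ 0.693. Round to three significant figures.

104 h

k = 0.693 / t½ = 0.693 / 57 = 0.01216 h⁻¹
Between IV bolus doses, concentration decays as C = C₀·e^(−kτ), so C_peak/C_trough = e^(kτ).
τ_max = ln(C_peak/C_trough) / k = ln(51.7/14.6) / 0.01216 = 1.264 / 0.01216 = 103.9 h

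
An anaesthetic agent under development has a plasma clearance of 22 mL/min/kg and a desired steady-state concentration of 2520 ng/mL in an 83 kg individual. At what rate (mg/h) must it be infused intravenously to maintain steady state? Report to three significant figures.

276 mg/h

CL = 22 mL/min/kg × 83 kg = 1826 mL/min = 1826 × 60/1000 = 109.6 L/h
C = 2520 ng/mL = 2.520 mg/L
At steady state, infusion rate equals elimination rate: rate in = CL × Css.
Rate = CL × Css = 109.6 × 2.52 = 276.2 mg/h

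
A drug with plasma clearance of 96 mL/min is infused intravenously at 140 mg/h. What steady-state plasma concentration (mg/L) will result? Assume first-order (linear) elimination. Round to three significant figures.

CL = 96 mL/min × 60/1000 = 5.760 L/h
Css = rate / CL = 140 / 5.760 = 24.31 mg/L

24.3 mg/L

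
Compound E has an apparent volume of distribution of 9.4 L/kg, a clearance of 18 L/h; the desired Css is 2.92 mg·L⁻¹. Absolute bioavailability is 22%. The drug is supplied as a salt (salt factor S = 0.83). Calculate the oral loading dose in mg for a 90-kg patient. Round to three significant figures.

Total Vd = 9.4 × 90 = 846.0 L
Loading dose depends on Vd (not clearance): it fills the distribution volume.
LD = Vd × C / F / S = 846.0 × 2.920 / 0.22 / 0.83 = 13530 mg

13500 mg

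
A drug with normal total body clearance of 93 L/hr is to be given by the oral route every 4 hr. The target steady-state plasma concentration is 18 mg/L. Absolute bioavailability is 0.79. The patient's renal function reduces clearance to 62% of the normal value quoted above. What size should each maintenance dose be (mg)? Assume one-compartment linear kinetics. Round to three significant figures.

Patient clearance = 0.62 × 93.00 = 57.66 L/h
At steady state, dose per interval replaces the amount cleared in that interval: F·D/τ = CL·Css.
D = CL × Css × τ / F = 57.66 × 18 × 4 / 0.79 = 5255 mg

5260 mg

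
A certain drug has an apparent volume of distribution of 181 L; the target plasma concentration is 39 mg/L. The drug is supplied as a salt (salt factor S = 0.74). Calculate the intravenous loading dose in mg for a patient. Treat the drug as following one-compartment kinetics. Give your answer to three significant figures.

9540 mg

LD = Vd × C / S = 181.0 × 39.00 / 0.74 = 9539 mg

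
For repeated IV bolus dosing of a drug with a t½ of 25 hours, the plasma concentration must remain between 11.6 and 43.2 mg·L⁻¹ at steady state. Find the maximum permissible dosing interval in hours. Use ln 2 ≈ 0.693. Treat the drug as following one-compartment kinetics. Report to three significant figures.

k = 0.693 / t½ = 0.693 / 25 = 0.02772 h⁻¹
Between IV bolus doses, concentration decays as C = C₀·e^(−kτ), so C_peak/C_trough = e^(kτ).
τ_max = ln(C_peak/C_trough) / k = ln(43.2/11.6) / 0.02772 = 1.315 / 0.02772 = 47.44 h

47.4 h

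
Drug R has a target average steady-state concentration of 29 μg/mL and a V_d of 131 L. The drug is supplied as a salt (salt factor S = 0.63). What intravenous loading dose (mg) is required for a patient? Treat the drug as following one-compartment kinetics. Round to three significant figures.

6030 mg

The loading dose fills Vd to the target concentration.
LD = Vd × C / S = 131.0 × 29.00 / 0.63 = 6030 mg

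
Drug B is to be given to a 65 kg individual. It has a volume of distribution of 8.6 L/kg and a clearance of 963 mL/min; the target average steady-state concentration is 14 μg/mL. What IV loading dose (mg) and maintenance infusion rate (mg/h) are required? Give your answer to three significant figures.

(a) 7830 mg; (b) 809 mg/h

Total Vd = 8.6 × 65 = 559.0 L
Loading: fill Vd to C_target → 559.0 L × 14 mg/L = 7826 mg
CL = 963 mL/min × 60/1000 = 57.78 L/h
Maintenance infusion rate = CL × Css = 57.78 × 14 = 808.9 mg/h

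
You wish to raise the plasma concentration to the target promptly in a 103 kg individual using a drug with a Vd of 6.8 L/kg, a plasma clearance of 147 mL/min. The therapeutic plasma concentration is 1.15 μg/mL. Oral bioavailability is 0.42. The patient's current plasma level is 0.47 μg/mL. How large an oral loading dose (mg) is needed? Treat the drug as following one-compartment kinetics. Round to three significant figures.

1130 mg

Total Vd = 6.8 × 103 = 700.4 L
Concentration deficit ΔC = 1.15 − 0.47 = 0.6800 mg/L
LD = Vd × ΔC / F = 700.4 × 0.6800 / 0.42 = 1134 mg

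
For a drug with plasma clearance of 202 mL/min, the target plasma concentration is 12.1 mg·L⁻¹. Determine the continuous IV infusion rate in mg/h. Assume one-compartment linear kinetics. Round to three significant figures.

147 mg/h

Convert clearance: 202 mL/min × 60 min/h ÷ 1000 mL/L = 12.12 L/h
Infusion rate = CL · Css = 12.12 L/h × 12.1 mg/L = 146.7 mg/h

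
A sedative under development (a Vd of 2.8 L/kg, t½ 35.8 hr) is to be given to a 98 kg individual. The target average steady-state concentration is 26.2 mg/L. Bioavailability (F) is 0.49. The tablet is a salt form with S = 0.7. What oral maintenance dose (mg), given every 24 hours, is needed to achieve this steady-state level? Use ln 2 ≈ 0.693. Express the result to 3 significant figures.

Vd(total) = 98 kg × 2.8 L/kg = 274.4 L
CL = 0.693 × Vd / t½ = 0.693 × 274.4 / 35.8 = 5.312 L/h
D = CL × Css × τ / F / S = 5.312 × 26.2 × 24 / 0.49 / 0.7 = 9738 mg

9740 mg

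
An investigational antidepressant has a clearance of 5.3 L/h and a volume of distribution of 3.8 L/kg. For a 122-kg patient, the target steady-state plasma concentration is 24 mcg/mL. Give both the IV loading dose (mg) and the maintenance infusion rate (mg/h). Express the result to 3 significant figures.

(a) 11100 mg; (b) 127 mg/h

Vd = 3.8 L/kg × 122 kg = 463.6 L
Loading dose = Vd × C = 463.6 × 24 = 11130 mg
Maintenance: replace elimination → rate = CL × Css = 5.300 × 24 = 127.2 mg/h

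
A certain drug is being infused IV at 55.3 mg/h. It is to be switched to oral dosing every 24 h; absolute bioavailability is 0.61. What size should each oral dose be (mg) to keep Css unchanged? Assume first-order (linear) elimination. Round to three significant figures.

2180 mg

To maintain the same Css, the systemic dosing rate must be unchanged: F·D/τ = infusion rate.
D = rate × τ / F = 55.3 × 24 / 0.61 = 2176 mg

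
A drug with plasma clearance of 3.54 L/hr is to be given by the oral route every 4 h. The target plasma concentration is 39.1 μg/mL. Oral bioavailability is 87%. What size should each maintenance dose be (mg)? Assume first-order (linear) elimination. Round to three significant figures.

636 mg

D = CL × Css × τ / F = 3.540 × 39.1 × 4 / 0.87 = 636.4 mg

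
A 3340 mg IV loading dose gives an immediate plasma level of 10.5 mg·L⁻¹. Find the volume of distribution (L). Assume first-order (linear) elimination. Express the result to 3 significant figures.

Immediately after an IV bolus, C₀ = Dose / Vd, so Vd = Dose / C₀.
Vd = 3340 / 10.5 = 318.1 L

318 L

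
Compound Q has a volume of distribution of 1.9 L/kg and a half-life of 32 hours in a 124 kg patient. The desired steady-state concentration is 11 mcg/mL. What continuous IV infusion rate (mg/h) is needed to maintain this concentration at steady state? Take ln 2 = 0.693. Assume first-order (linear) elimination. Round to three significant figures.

Vd = 1.9 L/kg × 124 kg = 235.6 L
k = 0.693/32 = 0.02166 h⁻¹, so CL = k·Vd = 0.02166 × 235.6 = 5.103 L/h
Infusion rate = CL × Css = 5.103 × 11 = 56.13 mg/h

56.1 mg/h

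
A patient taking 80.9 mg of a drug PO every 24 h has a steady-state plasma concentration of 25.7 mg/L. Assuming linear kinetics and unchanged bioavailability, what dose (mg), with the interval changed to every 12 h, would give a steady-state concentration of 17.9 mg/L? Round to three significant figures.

28.2 mg

For first-order elimination, Css ∝ F·D/(CL·τ); F and CL are unchanged, so Css ∝ D/τ.
D₂ = D₁ × (Css,target / Css,current) × (τ₂/τ₁) = 80.9 × (17.9/25.7) × (12/24) = 28.17 mg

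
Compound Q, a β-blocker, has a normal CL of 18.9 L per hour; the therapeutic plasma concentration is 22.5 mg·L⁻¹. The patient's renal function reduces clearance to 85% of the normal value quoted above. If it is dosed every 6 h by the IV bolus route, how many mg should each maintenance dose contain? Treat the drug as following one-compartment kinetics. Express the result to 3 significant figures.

Patient clearance = 0.85 × 18.90 = 16.07 L/h
D = CL × Css × τ = 16.07 × 22.5 × 6 = 2169 mg

2170 mg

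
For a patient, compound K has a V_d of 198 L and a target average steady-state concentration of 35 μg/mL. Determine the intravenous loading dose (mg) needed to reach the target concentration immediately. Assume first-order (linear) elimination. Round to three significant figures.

LD = Vd × C = 198.0 × 35.00 = 6930 mg

6930 mg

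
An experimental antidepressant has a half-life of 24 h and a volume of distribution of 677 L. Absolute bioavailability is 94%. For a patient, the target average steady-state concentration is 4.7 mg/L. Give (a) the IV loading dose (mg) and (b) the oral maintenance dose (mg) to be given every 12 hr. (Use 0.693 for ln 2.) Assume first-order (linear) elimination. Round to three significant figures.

LD = Vd × C = 677.0 × 4.7 = 3182 mg
CL = 0.693 × Vd / t½ = 0.693 × 677.0 / 24 = 19.55 L/h
D = CL × Css × τ / F = 19.55 × 4.7 × 12 / 0.94 = 1173 mg

(a) 3180 mg; (b) 1170 mg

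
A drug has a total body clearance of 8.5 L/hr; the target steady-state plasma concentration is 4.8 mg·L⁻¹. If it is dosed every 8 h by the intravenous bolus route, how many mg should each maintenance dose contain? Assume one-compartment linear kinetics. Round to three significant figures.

D = CL × Css × τ = 8.500 × 4.8 × 8 = 326.4 mg

326 mg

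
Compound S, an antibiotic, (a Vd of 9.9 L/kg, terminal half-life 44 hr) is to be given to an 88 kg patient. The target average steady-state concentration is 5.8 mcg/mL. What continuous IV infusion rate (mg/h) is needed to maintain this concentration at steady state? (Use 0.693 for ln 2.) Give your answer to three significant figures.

Total Vd = 9.9 × 88 = 871.2 L
CL = ln 2 · Vd / t½ = 0.693 × 871.2 / 44 = 13.72 L/h
Infusion rate = CL × Css = 13.72 × 5.8 = 79.58 mg/h

79.6 mg/h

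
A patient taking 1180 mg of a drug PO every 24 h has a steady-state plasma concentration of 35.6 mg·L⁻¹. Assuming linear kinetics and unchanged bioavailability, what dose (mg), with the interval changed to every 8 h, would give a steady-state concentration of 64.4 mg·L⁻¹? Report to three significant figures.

For first-order elimination, Css ∝ F·D/(CL·τ); F and CL are unchanged, so Css ∝ D/τ.
D₂ = D₁ × (Css,target / Css,current) × (τ₂/τ₁) = 1180 × (64.4/35.6) × (8/24) = 711.5 mg

712 mg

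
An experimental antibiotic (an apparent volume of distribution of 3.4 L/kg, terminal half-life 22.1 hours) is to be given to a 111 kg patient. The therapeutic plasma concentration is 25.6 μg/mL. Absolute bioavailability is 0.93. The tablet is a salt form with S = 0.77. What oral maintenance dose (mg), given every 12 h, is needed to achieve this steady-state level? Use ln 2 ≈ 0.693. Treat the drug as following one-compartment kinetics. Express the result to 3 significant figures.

Total Vd = 3.4 × 111 = 377.4 L
k = 0.693/22.1 = 0.03136 h⁻¹, so CL = k·Vd = 0.03136 × 377.4 = 11.84 L/h
D = CL × Css × τ / F / S = 11.84 × 25.6 × 12 / 0.93 / 0.77 = 5079 mg

5080 mg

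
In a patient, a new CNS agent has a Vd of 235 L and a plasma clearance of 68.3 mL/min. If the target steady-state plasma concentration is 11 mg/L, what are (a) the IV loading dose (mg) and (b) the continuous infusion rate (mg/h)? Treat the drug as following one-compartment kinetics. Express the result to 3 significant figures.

(a) 2590 mg; (b) 45.1 mg/h

LD = Vd · C_target = 235.0 × 11 = 2585 mg
CL = 68.3 mL/min × 60/1000 = 4.098 L/h
Maintenance: replace elimination → rate = CL × Css = 4.098 × 11 = 45.08 mg/h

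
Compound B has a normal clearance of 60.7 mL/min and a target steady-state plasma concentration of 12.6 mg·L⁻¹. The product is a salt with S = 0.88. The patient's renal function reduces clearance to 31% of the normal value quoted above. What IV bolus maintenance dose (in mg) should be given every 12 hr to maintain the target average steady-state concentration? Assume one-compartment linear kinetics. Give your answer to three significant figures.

194 mg

CL = 60.7 mL/min × 60/1000 = 3.642 L/h
Patient clearance = 0.31 × 3.642 = 1.129 L/h
D = CL × Css × τ / S = 1.129 × 12.6 × 12 / 0.88 = 194.0 mg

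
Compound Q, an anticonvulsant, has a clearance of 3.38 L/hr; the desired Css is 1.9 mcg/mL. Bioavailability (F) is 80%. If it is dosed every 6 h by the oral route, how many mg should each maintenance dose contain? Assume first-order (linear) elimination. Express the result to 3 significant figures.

At steady state, dose per interval replaces the amount cleared in that interval: F·D/τ = CL·Css.
D = CL × Css × τ / F = 3.380 × 1.9 × 6 / 0.8 = 48.17 mg

48.2 mg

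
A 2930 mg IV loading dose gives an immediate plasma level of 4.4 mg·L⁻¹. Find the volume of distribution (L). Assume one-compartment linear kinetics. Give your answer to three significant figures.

666 L

Immediately after an IV bolus, C₀ = Dose / Vd, so Vd = Dose / C₀.
Vd = 2930 / 4.4 = 665.9 L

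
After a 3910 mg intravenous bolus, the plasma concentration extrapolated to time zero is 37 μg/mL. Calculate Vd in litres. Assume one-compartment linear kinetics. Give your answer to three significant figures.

106 L

Immediately after an IV bolus, C₀ = Dose / Vd, so Vd = Dose / C₀.
Vd = 3910 / 37 = 105.7 L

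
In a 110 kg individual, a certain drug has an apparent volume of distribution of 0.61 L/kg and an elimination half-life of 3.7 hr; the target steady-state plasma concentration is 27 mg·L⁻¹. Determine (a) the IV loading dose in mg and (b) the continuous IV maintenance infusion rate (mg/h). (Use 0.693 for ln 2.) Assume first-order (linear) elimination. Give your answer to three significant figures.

Vd = 0.61 L/kg × 110 kg = 67.10 L
LD = Vd × C = 67.10 × 27 = 1812 mg
CL = 0.693 × Vd / t½ = 0.693 × 67.10 / 3.7 = 12.57 L/h
Infusion rate = CL × Css = 12.57 × 27 = 339.4 mg/h

(a) 1810 mg; (b) 339 mg/h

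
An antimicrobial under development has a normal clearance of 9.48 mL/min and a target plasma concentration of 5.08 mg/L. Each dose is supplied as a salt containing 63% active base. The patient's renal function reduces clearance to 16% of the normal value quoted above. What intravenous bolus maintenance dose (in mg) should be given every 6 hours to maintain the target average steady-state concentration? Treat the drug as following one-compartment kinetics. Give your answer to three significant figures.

Convert clearance: 9.48 mL/min × 60 min/h ÷ 1000 mL/L = 0.5688 L/h
Patient clearance = 0.16 × 0.5688 = 0.09101 L/h
D = CL × Css × τ / S = 0.09101 × 5.08 × 6 / 0.63 = 4.403 mg

4.40 mg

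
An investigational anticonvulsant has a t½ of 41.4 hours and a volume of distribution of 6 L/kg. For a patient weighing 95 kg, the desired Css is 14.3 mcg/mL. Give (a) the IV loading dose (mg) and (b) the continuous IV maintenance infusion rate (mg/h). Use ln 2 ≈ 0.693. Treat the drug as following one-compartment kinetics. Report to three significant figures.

(a) 8150 mg; (b) 136 mg/h

Vd(total) = 95 kg × 6 L/kg = 570.0 L
LD = Vd × C = 570.0 × 14.3 = 8151 mg
CL = 0.693 × Vd / t½ = 0.693 × 570.0 / 41.4 = 9.541 L/h
Infusion rate = CL × Css = 9.541 × 14.3 = 136.4 mg/h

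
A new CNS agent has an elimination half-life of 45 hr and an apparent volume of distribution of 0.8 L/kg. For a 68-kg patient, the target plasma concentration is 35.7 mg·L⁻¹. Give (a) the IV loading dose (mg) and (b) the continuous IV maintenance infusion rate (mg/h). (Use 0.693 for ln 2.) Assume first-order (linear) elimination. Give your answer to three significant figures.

Total Vd = 0.8 × 68 = 54.40 L
LD = Vd × C = 54.40 × 35.7 = 1942 mg
CL = 0.693 × Vd / t½ = 0.693 × 54.40 / 45 = 0.8378 L/h
Infusion rate = CL × Css = 0.8378 × 35.7 = 29.91 mg/h

(a) 1940 mg; (b) 29.9 mg/h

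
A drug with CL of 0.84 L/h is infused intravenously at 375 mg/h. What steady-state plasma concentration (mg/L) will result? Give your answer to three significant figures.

446 mg/L

Css = rate / CL = 375 / 0.8400 = 446.4 mg/L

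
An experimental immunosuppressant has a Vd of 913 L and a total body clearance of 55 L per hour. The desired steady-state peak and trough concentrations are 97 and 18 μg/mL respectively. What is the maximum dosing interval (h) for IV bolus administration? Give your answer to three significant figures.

k = CL / Vd = 55.00 / 913.0 = 0.06024 h⁻¹
Between IV bolus doses, concentration decays as C = C₀·e^(−kτ), so C_peak/C_trough = e^(kτ).
τ_max = ln(C_peak/C_trough) / k = ln(97/18) / 0.06024 = 1.684 / 0.06024 = 27.95 h

28.0 h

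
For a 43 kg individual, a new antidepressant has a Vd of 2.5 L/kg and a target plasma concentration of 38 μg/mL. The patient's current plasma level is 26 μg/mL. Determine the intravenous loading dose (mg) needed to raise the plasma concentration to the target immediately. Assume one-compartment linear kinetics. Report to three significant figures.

1290 mg

Total Vd = 2.5 × 43 = 107.5 L
The loading dose fills Vd to the target concentration.
Concentration deficit ΔC = 38 − 26 = 12.00 mg/L
LD = Vd × ΔC = 107.5 × 12.00 = 1290 mg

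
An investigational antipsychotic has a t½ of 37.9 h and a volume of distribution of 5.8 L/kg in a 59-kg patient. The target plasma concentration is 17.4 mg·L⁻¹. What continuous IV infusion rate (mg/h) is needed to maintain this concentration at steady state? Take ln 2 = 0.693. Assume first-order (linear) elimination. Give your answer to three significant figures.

109 mg/h

Total Vd = 5.8 × 59 = 342.2 L
CL = ln 2 · Vd / t½ = 0.693 × 342.2 / 37.9 = 6.257 L/h
Infusion rate = CL × Css = 6.257 × 17.4 = 108.9 mg/h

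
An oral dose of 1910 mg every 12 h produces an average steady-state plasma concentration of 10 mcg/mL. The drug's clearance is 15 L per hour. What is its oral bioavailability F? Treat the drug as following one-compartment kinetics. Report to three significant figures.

F·D/τ = CL·Css at steady state → F = CL·Css·τ / D.
F = 15 × 10 × 12 / 1910 = 0.942

0.942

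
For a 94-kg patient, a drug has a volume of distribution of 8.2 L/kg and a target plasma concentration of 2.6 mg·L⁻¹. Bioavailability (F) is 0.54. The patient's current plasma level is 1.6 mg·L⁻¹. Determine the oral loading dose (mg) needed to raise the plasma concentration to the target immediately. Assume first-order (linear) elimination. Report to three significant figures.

1430 mg

Vd = 8.2 L/kg × 94 kg = 770.8 L
Concentration deficit ΔC = 2.6 − 1.6 = 1.000 mg/L
LD = Vd × ΔC / F = 770.8 × 1.000 / 0.54 = 1427 mg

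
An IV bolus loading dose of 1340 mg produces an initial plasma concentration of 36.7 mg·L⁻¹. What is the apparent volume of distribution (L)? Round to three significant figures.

36.5 L

Immediately after an IV bolus, C₀ = Dose / Vd, so Vd = Dose / C₀.
Vd = 1340 / 36.7 = 36.51 L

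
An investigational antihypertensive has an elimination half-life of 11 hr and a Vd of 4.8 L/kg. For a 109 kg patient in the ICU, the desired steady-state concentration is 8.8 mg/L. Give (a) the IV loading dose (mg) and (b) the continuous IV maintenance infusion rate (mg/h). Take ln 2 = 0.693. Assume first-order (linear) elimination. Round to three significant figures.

(a) 4600 mg; (b) 290 mg/h

Total Vd = 4.8 × 109 = 523.2 L
LD = Vd × C = 523.2 × 8.8 = 4604 mg
CL = 0.693 × Vd / t½ = 0.693 × 523.2 / 11 = 32.96 L/h
Infusion rate = CL × Css = 32.96 × 8.8 = 290.0 mg/h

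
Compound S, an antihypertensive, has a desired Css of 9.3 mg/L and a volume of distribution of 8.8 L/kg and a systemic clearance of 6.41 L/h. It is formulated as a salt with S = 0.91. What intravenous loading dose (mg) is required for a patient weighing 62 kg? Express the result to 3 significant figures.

5580 mg

Vd = 8.8 L/kg × 62 kg = 545.6 L
Loading dose depends on Vd (not clearance): it fills the distribution volume.
LD = Vd × C / S = 545.6 × 9.300 / 0.91 = 5576 mg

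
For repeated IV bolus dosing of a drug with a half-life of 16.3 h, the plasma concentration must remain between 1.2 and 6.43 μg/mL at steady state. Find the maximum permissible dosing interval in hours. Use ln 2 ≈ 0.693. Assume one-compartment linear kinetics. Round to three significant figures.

39.5 h

k = 0.693 / t½ = 0.693 / 16.3 = 0.04252 h⁻¹
Between IV bolus doses, concentration decays as C = C₀·e^(−kτ), so C_peak/C_trough = e^(kτ).
τ_max = ln(C_peak/C_trough) / k = ln(6.43/1.2) / 0.04252 = 1.679 / 0.04252 = 39.49 h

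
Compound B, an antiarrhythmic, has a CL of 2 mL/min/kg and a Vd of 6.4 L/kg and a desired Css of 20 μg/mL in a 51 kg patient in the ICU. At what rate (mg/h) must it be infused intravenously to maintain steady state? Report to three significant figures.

122 mg/h

CL = 2 mL/min/kg × 51 kg = 102.0 mL/min = 102.0 × 60/1000 = 6.120 L/h
Vd does not affect the maintenance rate; only clearance governs steady-state input.
Rate = CL × Css = 6.120 × 20 = 122.4 mg/h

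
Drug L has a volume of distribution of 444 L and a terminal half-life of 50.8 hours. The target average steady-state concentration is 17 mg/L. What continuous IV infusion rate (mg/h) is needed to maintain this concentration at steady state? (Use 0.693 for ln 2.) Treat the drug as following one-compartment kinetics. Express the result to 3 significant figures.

103 mg/h

CL = ln 2 · Vd / t½ = 0.693 × 444.0 / 50.8 = 6.057 L/h
Infusion rate = CL × Css = 6.057 × 17 = 103.0 mg/h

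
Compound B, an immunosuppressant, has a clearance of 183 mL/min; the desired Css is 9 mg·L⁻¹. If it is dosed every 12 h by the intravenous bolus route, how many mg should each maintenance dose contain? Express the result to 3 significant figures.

1190 mg

CL = 183 mL/min = 183 × 0.06 = 10.98 L/h
At steady state, dose per interval replaces the amount cleared in that interval: D/τ = CL·Css.
D = CL × Css × τ = 10.98 × 9 × 12 = 1186 mg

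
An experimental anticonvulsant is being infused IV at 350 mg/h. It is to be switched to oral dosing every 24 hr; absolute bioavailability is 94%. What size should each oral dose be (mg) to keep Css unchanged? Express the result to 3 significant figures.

8940 mg

To maintain the same Css, the systemic dosing rate must be unchanged: F·D/τ = infusion rate.
D = rate × τ / F = 350 × 24 / 0.94 = 8936 mg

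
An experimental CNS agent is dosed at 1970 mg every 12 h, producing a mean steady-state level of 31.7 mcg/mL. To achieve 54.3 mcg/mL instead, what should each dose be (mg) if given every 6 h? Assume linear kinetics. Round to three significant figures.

For first-order elimination, Css ∝ F·D/(CL·τ); F and CL are unchanged, so Css ∝ D/τ.
D₂ = D₁ × (Css,target / Css,current) × (τ₂/τ₁) = 1970 × (54.3/31.7) × (6/12) = 1687 mg

1690 mg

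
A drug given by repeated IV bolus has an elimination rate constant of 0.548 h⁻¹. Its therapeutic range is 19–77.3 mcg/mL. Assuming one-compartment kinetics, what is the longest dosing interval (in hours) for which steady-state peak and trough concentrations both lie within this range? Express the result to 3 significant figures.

Between IV bolus doses, concentration decays as C = C₀·e^(−kτ), so C_peak/C_trough = e^(kτ).
τ_max = ln(C_peak/C_trough) / k = ln(77.3/19) / 0.5480 = 1.403 / 0.5480 = 2.560 h

2.56 h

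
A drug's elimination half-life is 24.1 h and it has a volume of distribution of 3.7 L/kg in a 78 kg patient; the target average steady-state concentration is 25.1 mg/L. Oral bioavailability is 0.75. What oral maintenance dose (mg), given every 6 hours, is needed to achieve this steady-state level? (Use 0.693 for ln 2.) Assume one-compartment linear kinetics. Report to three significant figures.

1670 mg

Vd(total) = 78 kg × 3.7 L/kg = 288.6 L
k = 0.693/24.1 = 0.02876 h⁻¹, so CL = k·Vd = 0.02876 × 288.6 = 8.300 L/h
D = CL × Css × τ / F = 8.300 × 25.1 × 6 / 0.75 = 1667 mg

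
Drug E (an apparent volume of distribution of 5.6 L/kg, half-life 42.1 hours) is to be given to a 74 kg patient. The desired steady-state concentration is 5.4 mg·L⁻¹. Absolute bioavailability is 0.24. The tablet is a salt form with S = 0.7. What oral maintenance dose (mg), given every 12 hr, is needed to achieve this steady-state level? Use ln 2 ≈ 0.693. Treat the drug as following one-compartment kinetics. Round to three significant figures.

Vd = 5.6 L/kg × 74 kg = 414.4 L
CL = 0.693 × Vd / t½ = 0.693 × 414.4 / 42.1 = 6.821 L/h
D = CL × Css × τ / F / S = 6.821 × 5.4 × 12 / 0.24 / 0.7 = 2631 mg

2630 mg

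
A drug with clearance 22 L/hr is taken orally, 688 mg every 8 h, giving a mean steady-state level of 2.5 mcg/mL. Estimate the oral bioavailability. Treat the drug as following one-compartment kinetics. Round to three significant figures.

F·D/τ = CL·Css at steady state → F = CL·Css·τ / D.
F = 22 × 2.5 × 8 / 688 = 0.640

0.640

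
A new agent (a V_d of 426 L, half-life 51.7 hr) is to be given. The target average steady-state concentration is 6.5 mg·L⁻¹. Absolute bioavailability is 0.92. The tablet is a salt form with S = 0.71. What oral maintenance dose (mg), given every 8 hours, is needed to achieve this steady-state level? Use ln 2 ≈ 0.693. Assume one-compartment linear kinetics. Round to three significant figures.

CL = ln 2 · Vd / t½ = 0.693 × 426.0 / 51.7 = 5.710 L/h
D = CL × Css × τ / F / S = 5.710 × 6.5 × 8 / 0.92 / 0.71 = 454.6 mg

455 mg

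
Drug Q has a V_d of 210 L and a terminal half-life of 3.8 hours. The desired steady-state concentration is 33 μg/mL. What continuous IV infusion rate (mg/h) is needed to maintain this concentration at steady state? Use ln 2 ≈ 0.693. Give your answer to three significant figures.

1260 mg/h

k = 0.693/3.8 = 0.1824 h⁻¹, so CL = k·Vd = 0.1824 × 210.0 = 38.30 L/h
Infusion rate = CL × Css = 38.30 × 33 = 1264 mg/h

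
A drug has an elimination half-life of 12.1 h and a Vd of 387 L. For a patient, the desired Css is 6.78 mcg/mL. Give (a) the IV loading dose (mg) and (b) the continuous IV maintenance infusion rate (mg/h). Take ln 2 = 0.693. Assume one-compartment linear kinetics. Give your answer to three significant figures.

(a) 2620 mg; (b) 150 mg/h

LD = Vd × C = 387.0 × 6.78 = 2624 mg
CL = 0.693 × Vd / t½ = 0.693 × 387.0 / 12.1 = 22.16 L/h
Infusion rate = CL × Css = 22.16 × 6.78 = 150.2 mg/h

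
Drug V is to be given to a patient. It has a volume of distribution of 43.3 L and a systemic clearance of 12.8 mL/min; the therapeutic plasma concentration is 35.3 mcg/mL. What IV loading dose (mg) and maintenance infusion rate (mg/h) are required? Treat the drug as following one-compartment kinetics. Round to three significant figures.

(a) 1530 mg; (b) 27.1 mg/h

LD = Vd · C_target = 43.30 × 35.3 = 1528 mg
CL = 12.8 mL/min = 12.8 × 0.06 = 0.7680 L/h
Maintenance: replace elimination → rate = CL × Css = 0.7680 × 35.3 = 27.11 mg/h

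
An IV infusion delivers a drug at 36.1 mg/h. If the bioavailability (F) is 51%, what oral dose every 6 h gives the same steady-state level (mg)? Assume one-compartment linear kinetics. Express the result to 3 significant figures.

To maintain the same Css, the systemic dosing rate must be unchanged: F·D/τ = infusion rate.
D = rate × τ / F = 36.1 × 6 / 0.51 = 424.7 mg

425 mg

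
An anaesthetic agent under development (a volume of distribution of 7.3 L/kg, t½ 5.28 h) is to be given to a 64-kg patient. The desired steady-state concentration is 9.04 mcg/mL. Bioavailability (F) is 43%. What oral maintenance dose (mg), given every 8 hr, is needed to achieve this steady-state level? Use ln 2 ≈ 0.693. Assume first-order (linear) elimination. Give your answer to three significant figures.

Vd = 7.3 L/kg × 64 kg = 467.2 L
CL = ln 2 · Vd / t½ = 0.693 × 467.2 / 5.28 = 61.32 L/h
D = CL × Css × τ / F = 61.32 × 9.04 × 8 / 0.43 = 10310 mg

10300 mg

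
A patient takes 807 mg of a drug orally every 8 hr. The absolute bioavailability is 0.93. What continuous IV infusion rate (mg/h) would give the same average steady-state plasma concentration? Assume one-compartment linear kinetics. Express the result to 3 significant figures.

93.8 mg/h

Equivalent systemic input: infusion rate = F·D/τ.
Rate = 0.93 × 807 / 8 = 93.81 mg/h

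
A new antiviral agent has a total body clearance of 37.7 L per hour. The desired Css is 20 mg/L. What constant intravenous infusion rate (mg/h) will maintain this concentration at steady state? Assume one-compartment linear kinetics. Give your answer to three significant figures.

754 mg/h

At steady state, infusion rate equals elimination rate: rate in = CL × Css.
Infusion rate = CL · Css = 37.70 L/h × 20 mg/L = 754.0 mg/h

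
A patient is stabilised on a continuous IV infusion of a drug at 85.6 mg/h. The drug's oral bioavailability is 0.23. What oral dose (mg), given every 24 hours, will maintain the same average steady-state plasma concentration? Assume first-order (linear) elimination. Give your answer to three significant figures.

To maintain the same Css, the systemic dosing rate must be unchanged: F·D/τ = infusion rate.
D = rate × τ / F = 85.6 × 24 / 0.23 = 8932 mg

8930 mg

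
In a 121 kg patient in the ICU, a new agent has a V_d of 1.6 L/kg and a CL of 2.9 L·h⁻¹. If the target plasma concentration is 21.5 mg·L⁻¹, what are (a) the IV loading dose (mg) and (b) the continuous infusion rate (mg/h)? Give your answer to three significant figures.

(a) 4160 mg; (b) 62.4 mg/h

Vd(total) = 121 kg × 1.6 L/kg = 193.6 L
Loading dose = Vd × C = 193.6 × 21.5 = 4162 mg
Maintenance infusion rate = CL × Css = 2.900 × 21.5 = 62.35 mg/h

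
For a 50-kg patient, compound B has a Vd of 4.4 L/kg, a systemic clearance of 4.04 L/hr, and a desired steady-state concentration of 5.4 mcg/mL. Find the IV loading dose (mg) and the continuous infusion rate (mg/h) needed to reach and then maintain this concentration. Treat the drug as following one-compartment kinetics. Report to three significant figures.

Total Vd = 4.4 × 50 = 220.0 L
Loading: fill Vd to C_target → 220.0 L × 5.4 mg/L = 1188 mg
Maintenance: replace elimination → rate = CL × Css = 4.040 × 5.4 = 21.82 mg/h

(a) 1190 mg; (b) 21.8 mg/h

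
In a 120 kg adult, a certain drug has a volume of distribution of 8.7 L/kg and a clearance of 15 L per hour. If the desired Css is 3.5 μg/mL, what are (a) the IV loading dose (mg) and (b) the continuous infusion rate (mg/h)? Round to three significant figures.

Vd = 8.7 L/kg × 120 kg = 1044 L
LD = Vd · C_target = 1044 × 3.5 = 3654 mg
Maintenance infusion rate = CL × Css = 15.00 × 3.5 = 52.50 mg/h

(a) 3650 mg; (b) 52.5 mg/h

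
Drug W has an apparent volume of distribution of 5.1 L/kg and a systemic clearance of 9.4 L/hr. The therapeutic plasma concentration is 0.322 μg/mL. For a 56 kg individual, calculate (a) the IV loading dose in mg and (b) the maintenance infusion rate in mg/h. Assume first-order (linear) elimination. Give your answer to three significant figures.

Vd = 5.1 L/kg × 56 kg = 285.6 L
LD = Vd · C_target = 285.6 × 0.322 = 91.96 mg
Maintenance: replace elimination → rate = CL × Css = 9.400 × 0.322 = 3.027 mg/h

(a) 92.0 mg; (b) 3.03 mg/h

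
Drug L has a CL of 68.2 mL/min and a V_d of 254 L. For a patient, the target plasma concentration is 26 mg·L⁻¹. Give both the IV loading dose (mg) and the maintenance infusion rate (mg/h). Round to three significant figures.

(a) 6600 mg; (b) 106 mg/h

Loading dose = Vd × C = 254.0 × 26 = 6604 mg
CL = 68.2 mL/min × 60/1000 = 4.092 L/h
Maintenance: replace elimination → rate = CL × Css = 4.092 × 26 = 106.4 mg/h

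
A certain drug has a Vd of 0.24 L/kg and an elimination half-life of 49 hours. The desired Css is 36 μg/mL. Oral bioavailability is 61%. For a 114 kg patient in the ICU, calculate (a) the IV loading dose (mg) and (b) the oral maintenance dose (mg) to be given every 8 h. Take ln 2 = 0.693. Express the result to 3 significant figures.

(a) 985 mg; (b) 183 mg

Total Vd = 0.24 × 114 = 27.36 L
LD = Vd × C = 27.36 × 36 = 985.0 mg
CL = 0.693 × Vd / t½ = 0.693 × 27.36 / 49 = 0.3869 L/h
D = CL × Css × τ / F = 0.3869 × 36 × 8 / 0.61 = 182.7 mg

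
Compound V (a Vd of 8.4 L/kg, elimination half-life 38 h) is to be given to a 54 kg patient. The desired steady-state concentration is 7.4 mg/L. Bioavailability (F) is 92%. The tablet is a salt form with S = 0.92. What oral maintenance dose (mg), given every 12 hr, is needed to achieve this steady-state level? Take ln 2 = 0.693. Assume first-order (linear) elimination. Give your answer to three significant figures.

868 mg

Total Vd = 8.4 × 54 = 453.6 L
CL = 0.693 × Vd / t½ = 0.693 × 453.6 / 38 = 8.272 L/h
D = CL × Css × τ / F / S = 8.272 × 7.4 × 12 / 0.92 / 0.92 = 867.9 mg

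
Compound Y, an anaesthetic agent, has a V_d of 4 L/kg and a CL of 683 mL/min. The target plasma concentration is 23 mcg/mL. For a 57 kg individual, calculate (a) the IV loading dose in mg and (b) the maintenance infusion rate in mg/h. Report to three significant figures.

(a) 5240 mg; (b) 943 mg/h

Vd = 4 L/kg × 57 kg = 228.0 L
Loading dose = Vd × C = 228.0 × 23 = 5244 mg
CL = 683 mL/min = 683 × 0.06 = 40.98 L/h
Infusion rate = 40.98 L/h × 23 mg/L = 942.5 mg/h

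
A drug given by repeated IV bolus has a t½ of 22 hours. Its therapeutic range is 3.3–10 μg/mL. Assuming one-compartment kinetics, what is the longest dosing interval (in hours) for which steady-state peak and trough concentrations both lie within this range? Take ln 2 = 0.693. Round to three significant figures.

k = 0.693 / t½ = 0.693 / 22 = 0.03150 h⁻¹
Between IV bolus doses, concentration decays as C = C₀·e^(−kτ), so C_peak/C_trough = e^(kτ).
τ_max = ln(C_peak/C_trough) / k = ln(10/3.3) / 0.03150 = 1.109 / 0.03150 = 35.21 h

35.2 h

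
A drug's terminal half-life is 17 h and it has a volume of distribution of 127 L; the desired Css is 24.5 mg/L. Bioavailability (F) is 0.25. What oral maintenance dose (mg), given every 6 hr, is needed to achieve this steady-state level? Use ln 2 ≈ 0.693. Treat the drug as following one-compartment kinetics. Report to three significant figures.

CL = ln 2 · Vd / t½ = 0.693 × 127.0 / 17 = 5.177 L/h
D = CL × Css × τ / F = 5.177 × 24.5 × 6 / 0.25 = 3044 mg

3040 mg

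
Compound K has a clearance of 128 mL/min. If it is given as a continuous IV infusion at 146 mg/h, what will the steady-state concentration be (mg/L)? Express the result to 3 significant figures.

19.0 mg/L

Convert clearance: 128 mL/min × 60 min/h ÷ 1000 mL/L = 7.680 L/h
Css = rate / CL = 146 / 7.680 = 19.01 mg/L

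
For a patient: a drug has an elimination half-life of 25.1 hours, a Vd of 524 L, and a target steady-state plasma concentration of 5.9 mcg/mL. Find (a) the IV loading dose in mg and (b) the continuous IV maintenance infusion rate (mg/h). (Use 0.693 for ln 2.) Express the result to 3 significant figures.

(a) 3090 mg; (b) 85.4 mg/h

LD = Vd × C = 524.0 × 5.9 = 3092 mg
CL = 0.693 × Vd / t½ = 0.693 × 524.0 / 25.1 = 14.47 L/h
Infusion rate = CL × Css = 14.47 × 5.9 = 85.37 mg/h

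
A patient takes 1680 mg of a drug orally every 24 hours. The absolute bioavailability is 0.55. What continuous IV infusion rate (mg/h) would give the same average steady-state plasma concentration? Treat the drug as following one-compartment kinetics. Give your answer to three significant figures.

38.5 mg/h

Equivalent systemic input: infusion rate = F·D/τ.
Rate = 0.55 × 1680 / 24 = 38.50 mg/h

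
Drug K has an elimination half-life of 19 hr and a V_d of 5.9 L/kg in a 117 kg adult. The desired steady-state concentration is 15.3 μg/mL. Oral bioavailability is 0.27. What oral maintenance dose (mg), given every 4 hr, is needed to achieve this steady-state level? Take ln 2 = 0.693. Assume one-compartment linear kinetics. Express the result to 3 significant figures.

Total Vd = 5.9 × 117 = 690.3 L
k = 0.693/19 = 0.03647 h⁻¹, so CL = k·Vd = 0.03647 × 690.3 = 25.18 L/h
D = CL × Css × τ / F = 25.18 × 15.3 × 4 / 0.27 = 5707 mg

5710 mg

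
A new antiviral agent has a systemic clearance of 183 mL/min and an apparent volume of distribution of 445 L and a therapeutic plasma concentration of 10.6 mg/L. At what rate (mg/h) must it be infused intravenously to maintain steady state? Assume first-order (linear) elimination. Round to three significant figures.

CL = 183 mL/min = 183 × 0.06 = 10.98 L/h
Infusion rate = CL · Css = 10.98 L/h × 10.6 mg/L = 116.4 mg/h

116 mg/h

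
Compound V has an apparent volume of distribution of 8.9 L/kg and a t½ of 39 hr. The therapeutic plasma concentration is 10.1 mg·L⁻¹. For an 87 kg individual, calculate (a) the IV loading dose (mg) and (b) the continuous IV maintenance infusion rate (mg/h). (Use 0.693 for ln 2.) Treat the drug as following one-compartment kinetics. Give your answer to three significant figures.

Vd = 8.9 L/kg × 87 kg = 774.3 L
LD = Vd × C = 774.3 × 10.1 = 7820 mg
CL = 0.693 × Vd / t½ = 0.693 × 774.3 / 39 = 13.76 L/h
Infusion rate = CL × Css = 13.76 × 10.1 = 139.0 mg/h

(a) 7820 mg; (b) 139 mg/h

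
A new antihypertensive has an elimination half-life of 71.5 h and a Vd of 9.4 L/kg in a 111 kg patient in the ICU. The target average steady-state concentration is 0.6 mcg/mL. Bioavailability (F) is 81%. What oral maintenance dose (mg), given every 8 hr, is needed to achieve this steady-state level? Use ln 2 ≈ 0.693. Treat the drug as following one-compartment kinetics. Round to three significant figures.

Vd = 9.4 L/kg × 111 kg = 1043 L
CL = 0.693 × Vd / t½ = 0.693 × 1043 / 71.5 = 10.11 L/h
D = CL × Css × τ / F = 10.11 × 0.6 × 8 / 0.81 = 59.91 mg

59.9 mg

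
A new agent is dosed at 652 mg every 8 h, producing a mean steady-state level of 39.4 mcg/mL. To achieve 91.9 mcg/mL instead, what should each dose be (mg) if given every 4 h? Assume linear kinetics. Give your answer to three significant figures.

For first-order elimination, Css ∝ F·D/(CL·τ); F and CL are unchanged, so Css ∝ D/τ.
D₂ = D₁ × (Css,target / Css,current) × (τ₂/τ₁) = 652 × (91.9/39.4) × (4/8) = 760.4 mg

760 mg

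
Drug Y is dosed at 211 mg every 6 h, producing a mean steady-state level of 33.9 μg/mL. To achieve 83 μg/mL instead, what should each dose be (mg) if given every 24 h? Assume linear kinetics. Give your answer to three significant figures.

2070 mg

With linear kinetics, Css is proportional to dose rate (D/τ) at fixed clearance.
D₂ = D₁ × (Css,target / Css,current) × (τ₂/τ₁) = 211 × (83/33.9) × (24/6) = 2066 mg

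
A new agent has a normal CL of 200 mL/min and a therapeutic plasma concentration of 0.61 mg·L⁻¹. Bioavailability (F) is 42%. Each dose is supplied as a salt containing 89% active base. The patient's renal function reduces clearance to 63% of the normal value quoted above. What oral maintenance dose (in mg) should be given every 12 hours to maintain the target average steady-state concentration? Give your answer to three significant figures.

CL = 200 mL/min × 60/1000 = 12.00 L/h
Patient clearance = 0.63 × 12.00 = 7.560 L/h
D = CL × Css × τ / F / S = 7.560 × 0.61 × 12 / 0.42 / 0.89 = 148.0 mg

148 mg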